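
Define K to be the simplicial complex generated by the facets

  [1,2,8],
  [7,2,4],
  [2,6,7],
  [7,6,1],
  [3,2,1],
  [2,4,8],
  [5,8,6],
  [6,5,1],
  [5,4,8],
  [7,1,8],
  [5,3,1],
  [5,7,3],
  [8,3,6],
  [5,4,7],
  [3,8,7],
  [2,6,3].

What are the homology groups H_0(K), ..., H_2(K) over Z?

H_0 ≅ Z,  H_1 ≅ Z^2,  H_2 ≅ Z.

We work with the vertex ordering 1 < 2 < 3 < 4 < 5 < 6 < 7 < 8. The simplices of K, each written with vertices in increasing order, are:

  0-simplices (8): [1], [2], [3], [4], [5], [6], [7], [8]
  1-simplices (24): (24 of them)
  2-simplices (16): [1,2,3], [1,2,8], [1,3,5], [1,5,6], [1,6,7], [1,7,8], [2,3,6], [2,4,7], [2,4,8], [2,6,7], [3,5,7], [3,6,8], [3,7,8], [4,5,7], [4,5,8], [5,6,8]

giving chain groups C_0 ≅ Z^8, C_1 ≅ Z^24, C_2 ≅ Z^16.

The boundary map ∂_1: C_1 → C_0 is given by ∂[p,q] = [q] − [p]. For instance
  ∂[6,7] = [7] − [6].
The 8×24 boundary matrix has rank 7 and Smith normal form diag(1,1,1,1,1,1,1).

∂_2: C_2 → C_1 acts by ∂[p,q,r] = [q,r] − [p,r] + [p,q]. For instance
  ∂[1,5,6] = [5,6] − [1,6] + [1,5],
  ∂[2,4,7] = [4,7] − [2,7] + [2,4].
The resulting 24×16 matrix has rank 15, and its Smith normal form has invariant factors (1,1,1,1,1,1,1,1,1,1,1,1,1,1,1).

Computing H_k = (kernel of ∂_k) / (image of ∂_{k+1}):

  H_0: rank C_0 − rank ∂_1 = 8 − 7 = 1, and the invariant factors of ∂_1 are all 1, so H_0 = Z.
  H_1: rank ker ∂_1 − rank ∂_2 = (24 − 7) − 15 = 2, and the invariant factors of ∂_2 are all 1, so H_1 = Z^2.
  H_2: rank ker ∂_2 − rank ∂_3 = (16 − 15) − 0 = 1, and there is no ∂_3, so H_2 = Z.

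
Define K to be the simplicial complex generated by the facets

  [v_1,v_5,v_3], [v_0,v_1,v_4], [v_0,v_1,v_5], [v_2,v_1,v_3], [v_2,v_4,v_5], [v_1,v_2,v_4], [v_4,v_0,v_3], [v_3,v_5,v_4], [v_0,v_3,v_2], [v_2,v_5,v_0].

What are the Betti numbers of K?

b_0 = 1, b_1 = 0, b_2 = 0.

Take the total order v_0 < v_1 < v_2 < v_3 < v_4 < v_5 on the vertex set. Then K (dimension 2) consists of the simplices:

  0-simplices (6): [v_0], [v_1], [v_2], [v_3], [v_4], [v_5]
  1-simplices (15): (15 of them)
  2-simplices (10): [v_0,v_1,v_4], [v_0,v_1,v_5], [v_0,v_2,v_3], [v_0,v_2,v_5], [v_0,v_3,v_4], [v_1,v_2,v_3], [v_1,v_2,v_4], [v_1,v_3,v_5], [v_2,v_4,v_5], [v_3,v_4,v_5]

giving chain groups C_0 ≅ Z^6, C_1 ≅ Z^15, C_2 ≅ Z^10.

The boundary map ∂_1: C_1 → C_0 sends each edge [p,q] (with p < q) to q − p.
As a 6×15 matrix over Z this has rank 5, with invariant factors (1,1,1,1,1).

The boundary map ∂_2: C_2 → C_1 maps a triangle to the signed sum of its edges. For instance
  ∂[v_0,v_3,v_4] = [v_3,v_4] − [v_0,v_4] + [v_0,v_3],
  ∂[v_0,v_1,v_5] = [v_1,v_5] − [v_0,v_5] + [v_0,v_1].
This gives a 15×10 integer matrix of rank 10; reducing to Smith normal form yields diagonal entries (1,1,1,1,1,1,1,1,1,2).

Reading off H_k = ker ∂_k / im ∂_{k+1}:

  H_0: rank C_0 − rank ∂_1 = 6 − 5 = 1, and the invariant factors of ∂_1 are all 1, so H_0 = Z.
  H_1: rank ker ∂_1 − rank ∂_2 = (15 − 5) − 10 = 0, and ∂_2 has invariant factor 2 > 1, so H_1 = Z/2.
  H_2: rank ker ∂_2 − rank ∂_3 = (10 − 10) − 0 = 0, and there is no ∂_3, so H_2 = 0.

As a check, the Euler characteristic is 6 − 15 + 10 = 1, which agrees with 1 − 0 + 0 = 1.

Hence the Betti numbers are b_0 = 1, b_1 = 0, b_2 = 0.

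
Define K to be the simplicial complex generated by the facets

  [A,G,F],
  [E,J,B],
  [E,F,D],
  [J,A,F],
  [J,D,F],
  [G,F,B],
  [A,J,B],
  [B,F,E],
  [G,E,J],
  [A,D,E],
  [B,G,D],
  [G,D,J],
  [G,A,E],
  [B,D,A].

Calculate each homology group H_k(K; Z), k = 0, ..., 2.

H_0 = Z,  H_1 = Z^2,  H_2 = Z.

We work with the vertex ordering A < B < D < E < F < G < J. The simplices of K, each written with vertices in increasing order, are:

  0-simplices (7): A, B, D, E, F, G, J
  1-simplices (21): AB, AD, AE, AF, AG, AJ, BD, BE, BF, BG, BJ, DE, DF, DG, DJ, EF, EG, EJ, FG, FJ, GJ
  2-simplices (14): ABD, ABJ, ADE, AEG, AFG, AFJ, BDG, BEF, BEJ, BFG, DEF, DFJ, DGJ, EGJ

giving chain groups C_0 ≅ Z^7, C_1 ≅ Z^21, C_2 ≅ Z^14.

The boundary map ∂_1: C_1 → C_0 sends each edge [p,q] (with p < q) to q − p. For instance
  ∂AF = F − A.
This gives a 7×21 integer matrix of rank 6; reducing to Smith normal form yields diagonal entries (1,1,1,1,1,1).

∂_2: C_2 → C_1 maps a triangle to the signed sum of its edges. For instance
  ∂DFJ = FJ − DJ + DF,
  ∂ADE = DE − AE + AD.
As a 21×14 matrix over Z this has rank 13, with invariant factors (1,1,1,1,1,1,1,1,1,1,1,1,1).

Computing H_k = (kernel of ∂_k) / (image of ∂_{k+1}):

  H_0: rank C_0 − rank ∂_1 = 7 − 6 = 1, and the invariant factors of ∂_1 are all 1, so H_0 ≅ Z.
  H_1: rank ker ∂_1 − rank ∂_2 = (21 − 6) − 13 = 2, and the invariant factors of ∂_2 are all 1, so H_1 ≅ Z^2.
  H_2: rank ker ∂_2 − rank ∂_3 = (14 − 13) − 0 = 1, and there is no ∂_3, so H_2 ≅ Z.

(K is a triangulation of the torus T^2.)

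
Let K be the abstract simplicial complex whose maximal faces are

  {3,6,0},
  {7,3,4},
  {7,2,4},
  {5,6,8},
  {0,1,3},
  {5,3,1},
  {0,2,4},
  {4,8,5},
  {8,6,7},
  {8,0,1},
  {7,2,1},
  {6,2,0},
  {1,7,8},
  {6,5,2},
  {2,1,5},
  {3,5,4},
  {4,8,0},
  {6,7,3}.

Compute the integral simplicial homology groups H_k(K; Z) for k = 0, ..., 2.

H_0 = Z,  H_1 = Z^2,  H_2 = Z.

We work with the vertex ordering 0 < 1 < 2 < 3 < 4 < 5 < 6 < 7 < 8. The simplices of K, each written with vertices in increasing order, are:

  0-simplices (9): [0], [1], [2], [3], [4], [5], [6], [7], [8]
  1-simplices (27): (27 of them)
  2-simplices (18): [0,1,3], [0,1,8], [0,2,4], [0,2,6], [0,3,6], [0,4,8], [1,2,5], [1,2,7], [1,3,5], [1,7,8], [2,4,7], [2,5,6], [3,4,5], [3,4,7], [3,6,7], [4,5,8], [5,6,8], [6,7,8]

Hence C_0 ≅ Z^9, C_1 ≅ Z^27, C_2 ≅ Z^18.

Boundary ∂_1: C_1 → C_0 maps an edge to its endpoints' difference, ∂[p,q] = q − p.
This gives a 9×27 integer matrix of rank 8; reducing to Smith normal form yields diagonal entries (1,1,1,1,1,1,1,1).

The boundary map ∂_2: C_2 → C_1 acts by ∂[p,q,r] = [q,r] − [p,r] + [p,q]. For instance
  ∂[3,4,7] = [4,7] − [3,7] + [3,4],
  ∂[0,2,6] = [2,6] − [0,6] + [0,2].
This gives a 27×18 integer matrix of rank 17; reducing to Smith normal form yields diagonal entries (1,1,1,1,1,1,1,1,1,1,1,1,1,1,1,1,1).

Reading off H_k = ker ∂_k / im ∂_{k+1}:

  H_0: rank C_0 − rank ∂_1 = 9 − 8 = 1, and the invariant factors of ∂_1 are all 1, so H_0 ≅ Z.
  H_1: rank ker ∂_1 − rank ∂_2 = (27 − 8) − 17 = 2, and the invariant factors of ∂_2 are all 1, so H_1 ≅ Z^2.
  H_2: rank ker ∂_2 − rank ∂_3 = (18 − 17) − 0 = 1, and there is no ∂_3, so H_2 ≅ Z.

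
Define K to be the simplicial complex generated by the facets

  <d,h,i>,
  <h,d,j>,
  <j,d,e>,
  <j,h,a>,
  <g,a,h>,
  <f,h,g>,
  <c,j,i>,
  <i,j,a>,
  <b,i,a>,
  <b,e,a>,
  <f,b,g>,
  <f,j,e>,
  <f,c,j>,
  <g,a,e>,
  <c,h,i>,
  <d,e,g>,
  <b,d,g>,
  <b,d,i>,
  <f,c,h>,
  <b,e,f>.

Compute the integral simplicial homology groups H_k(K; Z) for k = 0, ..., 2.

H_0 = Z,  H_1 = Z × Z/2,  H_2 = 0.

K has 10 vertices, 30 edges, 20 triangles.
rank ∂_0 = 0, rank ∂_1 = 9 ⇒ b_0 = 10 − 0 − 9 = 1; all invariant factors of ∂_1 are 1 so no torsion. So H_0 = Z.
rank ∂_1 = 9, rank ∂_2 = 20 ⇒ b_1 = 30 − 9 − 20 = 1; ∂_2 has invariant factor(s) [2] giving torsion. So H_1 = Z × Z/2.
rank ∂_2 = 20, rank ∂_3 = 0 ⇒ b_2 = 20 − 20 − 0 = 0. So H_2 = 0.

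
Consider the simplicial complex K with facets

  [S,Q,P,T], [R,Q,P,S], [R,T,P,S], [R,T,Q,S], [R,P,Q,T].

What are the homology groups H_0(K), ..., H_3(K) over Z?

H_0 ≅ Z,  H_1 = 0,  H_2 = 0,  H_3 ≅ Z.

Take the total order P < Q < R < S < T on the vertex set. Then K (dimension 3) consists of the simplices:

  0-simplices (5): P, Q, R, S, T
  1-simplices (10): PQ, PR, PS, PT, QR, QS, QT, RS, RT, ST
  2-simplices (10): PQR, PQS, PQT, PRS, PRT, PST, QRS, QRT, QST, RST
  3-simplices (5): PQRS, PQRT, PQST, PRST, QRST

Hence C_0 ≅ Z^5, C_1 ≅ Z^10, C_2 ≅ Z^10, C_3 ≅ Z^5.

∂_1: C_1 → C_0 sends each edge [p,q] (with p < q) to q − p. For instance
  ∂PR = R − P.
The 5×10 boundary matrix has rank 4 and Smith normal form diag(1,1,1,1).

The boundary map ∂_2: C_2 → C_1 acts by ∂[p,q,r] = [q,r] − [p,r] + [p,q]. For instance
  ∂QRS = RS − QS + QR,
  ∂PQT = QT − PT + PQ.
This gives a 10×10 integer matrix of rank 6; reducing to Smith normal form yields diagonal entries (1,1,1,1,1,1).

Boundary ∂_3: C_3 → C_2 sends each 3-simplex σ to the alternating sum Σ_i (−1)^i (σ with its i-th vertex removed). For instance
  ∂PQST = QST − PST + PQT − PQS,
  ∂PQRT = QRT − PRT + PQT − PQR.
As a 10×5 matrix over Z this has rank 4, with invariant factors (1,1,1,1).

Reading off H_k = ker ∂_k / im ∂_{k+1}:

  H_0: rank C_0 − rank ∂_1 = 5 − 4 = 1, and the invariant factors of ∂_1 are all 1, so H_0 = Z.
  H_1: rank ker ∂_1 − rank ∂_2 = (10 − 4) − 6 = 0, and the invariant factors of ∂_2 are all 1, so H_1 = 0.
  H_2: rank ker ∂_2 − rank ∂_3 = (10 − 6) − 4 = 0, and the invariant factors of ∂_3 are all 1, so H_2 = 0.
  H_3: rank ker ∂_3 − rank ∂_4 = (5 − 4) − 0 = 1, and there is no ∂_4, so H_3 = Z.

As a check, the Euler characteristic is 5 − 10 + 10 − 5 = 0, which agrees with 1 − 0 + 0 − 1 = 0.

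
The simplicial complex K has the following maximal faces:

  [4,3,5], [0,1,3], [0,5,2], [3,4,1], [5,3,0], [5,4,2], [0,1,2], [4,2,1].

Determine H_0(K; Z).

Take the total order 0 < 1 < 2 < 3 < 4 < 5 on the vertex set. Then K (dimension 2) consists of the simplices:

  0-simplices (6): [0], [1], [2], [3], [4], [5]
  1-simplices (12): [0,1], [0,2], [0,3], [0,5], [1,2], [1,3], [1,4], [2,4], [2,5], [3,4], [3,5], [4,5]
  2-simplices (8): [0,1,2], [0,1,3], [0,2,5], [0,3,5], [1,2,4], [1,3,4], [2,4,5], [3,4,5]

Hence C_0 ≅ Z^6, C_1 ≅ Z^12, C_2 ≅ Z^8.

∂_1: C_1 → C_0 maps an edge to its endpoints' difference, ∂[p,q] = q − p. For instance
  ∂[0,5] = [5] − [0].
This gives a 6×12 integer matrix of rank 5; reducing to Smith normal form yields diagonal entries (1,1,1,1,1).

The boundary map ∂_2: C_2 → C_1 sends each 2-simplex [p,q,r] to [q,r] − [p,r] + [p,q]. For instance
  ∂[3,4,5] = [4,5] − [3,5] + [3,4],
  ∂[0,2,5] = [2,5] − [0,5] + [0,2].
This gives a 12×8 integer matrix of rank 7; reducing to Smith normal form yields diagonal entries (1,1,1,1,1,1,1).

Computing H_k = (kernel of ∂_k) / (image of ∂_{k+1}):

  H_0: rank C_0 − rank ∂_1 = 6 − 5 = 1, and the invariant factors of ∂_1 are all 1, so H_0 = Z.

(K is a triangulation of the 2-sphere S^2.)

H_0 = Z.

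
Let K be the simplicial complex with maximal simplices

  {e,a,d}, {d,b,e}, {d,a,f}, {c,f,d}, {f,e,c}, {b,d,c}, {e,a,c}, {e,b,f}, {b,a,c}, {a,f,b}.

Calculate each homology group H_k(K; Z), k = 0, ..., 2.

H_0 = Z,  H_1 = Z/2Z,  H_2 = 0.

We work with the vertex ordering a < b < c < d < e < f. The simplices of K, each written with vertices in increasing order, are:

  0-simplices (6): a, b, c, d, e, f
  1-simplices (15): ab, ac, ad, ae, af, bc, bd, be, bf, cd, ce, cf, de, df, ef
  2-simplices (10): abc, abf, ace, ade, adf, bcd, bde, bef, cdf, cef

so the chain groups are C_0 ≅ Z^6, C_1 ≅ Z^15, C_2 ≅ Z^10.

The boundary map ∂_1: C_1 → C_0 sends each edge [p,q] (with p < q) to q − p. For instance
  ∂cd = d − c.
As a 6×15 matrix over Z this has rank 5, with invariant factors (1,1,1,1,1).

∂_2: C_2 → C_1 maps a triangle to the signed sum of its edges. For instance
  ∂bde = de − be + bd,
  ∂ade = de − ae + ad.
The resulting 15×10 matrix has rank 10, and its Smith normal form has invariant factors (1,1,1,1,1,1,1,1,1,2).

From H_k ≅ ker(∂_k) / im(∂_{k+1}) we obtain:

  H_0: rank C_0 − rank ∂_1 = 6 − 5 = 1, and the invariant factors of ∂_1 are all 1, so H_0 ≅ Z.
  H_1: rank ker ∂_1 − rank ∂_2 = (15 − 5) − 10 = 0, and ∂_2 has invariant factor 2 > 1, so H_1 ≅ Z/2Z.
  H_2: rank ker ∂_2 − rank ∂_3 = (10 − 10) − 0 = 0, and there is no ∂_3, so H_2 ≅ 0.

As a check, the Euler characteristic is 6 − 15 + 10 = 1, which agrees with 1 − 0 + 0 = 1.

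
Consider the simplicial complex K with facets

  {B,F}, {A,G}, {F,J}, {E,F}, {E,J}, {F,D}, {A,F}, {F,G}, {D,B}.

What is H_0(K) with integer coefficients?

Take the total order A < B < D < E < F < G < J on the vertex set. Then K (dimension 1) consists of the simplices:

  0-simplices (7): A, B, D, E, F, G, J
  1-simplices (9): AF, AG, BD, BF, DF, EF, EJ, FG, FJ

so the chain groups are C_0 ≅ Z^7, C_1 ≅ Z^9.

The boundary map ∂_1: C_1 → C_0 sends each edge [p,q] (with p < q) to q − p.
The 7×9 boundary matrix has rank 6 and Smith normal form diag(1,1,1,1,1,1).

From H_k ≅ ker(∂_k) / im(∂_{k+1}) we obtain:

  H_0: rank C_0 − rank ∂_1 = 7 − 6 = 1, and the invariant factors of ∂_1 are all 1, so H_0 ≅ Z.

H_0 ≅ Z.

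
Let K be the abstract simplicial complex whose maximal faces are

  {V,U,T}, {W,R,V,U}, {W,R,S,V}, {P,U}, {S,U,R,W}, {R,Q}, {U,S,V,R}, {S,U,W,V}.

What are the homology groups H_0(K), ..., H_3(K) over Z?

H_0 = Z,  H_1 = 0,  H_2 = 0,  H_3 = Z.

Fix the vertex order P < Q < R < S < T < U < V < W and write every simplex with vertices in increasing order. Then dim K = 3 and the simplices of K are:

  0-simplices (8): P, Q, R, S, T, U, V, W
  1-simplices (14): PU, QR, RS, RU, RV, RW, SU, SV, SW, TU, TV, UV, UW, VW
  2-simplices (11): RSU, RSV, RSW, RUV, RUW, RVW, SUV, SUW, SVW, TUV, UVW
  3-simplices (5): RSUV, RSUW, RSVW, RUVW, SUVW

so the chain groups are C_0 ≅ Z^8, C_1 ≅ Z^14, C_2 ≅ Z^11, C_3 ≅ Z^5.

The boundary map ∂_1: C_1 → C_0 sends each edge [p,q] (with p < q) to q − p. For instance
  ∂RU = U − R.
This gives a 8×14 integer matrix of rank 7; reducing to Smith normal form yields diagonal entries (1,1,1,1,1,1,1).

The boundary map ∂_2: C_2 → C_1 maps a triangle to the signed sum of its edges. For instance
  ∂SUW = UW − SW + SU,
  ∂RSU = SU − RU + RS.
The 14×11 boundary matrix has rank 7 and Smith normal form diag(1,1,1,1,1,1,1).

∂_3: C_3 → C_2 sends each 3-simplex σ to the alternating sum Σ_i (−1)^i (σ with its i-th vertex removed). For instance
  ∂RSUW = SUW − RUW + RSW − RSU,
  ∂RUVW = UVW − RVW + RUW − RUV.
As a 11×5 matrix over Z this has rank 4, with invariant factors (1,1,1,1).

From H_k ≅ ker(∂_k) / im(∂_{k+1}) we obtain:

  H_0: rank C_0 − rank ∂_1 = 8 − 7 = 1, and the invariant factors of ∂_1 are all 1, so H_0 = Z.
  H_1: rank ker ∂_1 − rank ∂_2 = (14 − 7) − 7 = 0, and the invariant factors of ∂_2 are all 1, so H_1 = 0.
  H_2: rank ker ∂_2 − rank ∂_3 = (11 − 7) − 4 = 0, and the invariant factors of ∂_3 are all 1, so H_2 = 0.
  H_3: rank ker ∂_3 − rank ∂_4 = (5 − 4) − 0 = 1, and there is no ∂_4, so H_3 = Z.

As a check, the Euler characteristic is 8 − 14 + 11 − 5 = 0, which agrees with 1 − 0 + 0 − 1 = 0.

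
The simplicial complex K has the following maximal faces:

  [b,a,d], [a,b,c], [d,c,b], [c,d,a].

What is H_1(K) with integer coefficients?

Fix the vertex order a < b < c < d and write every simplex with vertices in increasing order. Then dim K = 2 and the simplices of K are:

  0-simplices (4): a, b, c, d
  1-simplices (6): ab, ac, ad, bc, bd, cd
  2-simplices (4): abc, abd, acd, bcd

so the chain groups are C_0 ≅ Z^4, C_1 ≅ Z^6, C_2 ≅ Z^4.

The boundary map ∂_1: C_1 → C_0 sends each edge [p,q] (with p < q) to q − p. For instance
  ∂ad = d − a.
The resulting 4×6 matrix has rank 3, and its Smith normal form has invariant factors (1,1,1).

Boundary ∂_2: C_2 → C_1 acts by ∂[p,q,r] = [q,r] − [p,r] + [p,q]. For instance
  ∂bcd = cd − bd + bc,
  ∂abc = bc − ac + ab.
As a 6×4 matrix over Z this has rank 3, with invariant factors (1,1,1).

From H_k ≅ ker(∂_k) / im(∂_{k+1}) we obtain:

  H_1: rank ker ∂_1 − rank ∂_2 = (6 − 3) − 3 = 0, and the invariant factors of ∂_2 are all 1, so H_1 = 0.

(K is a triangulation of the 2-sphere S^2.)

H_1 ≅ 0.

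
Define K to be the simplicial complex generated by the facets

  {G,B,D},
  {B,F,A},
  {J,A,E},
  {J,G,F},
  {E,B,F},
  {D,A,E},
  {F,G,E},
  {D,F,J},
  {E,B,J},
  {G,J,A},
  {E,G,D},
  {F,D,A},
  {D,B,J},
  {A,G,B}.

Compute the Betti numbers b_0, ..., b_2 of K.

Take the total order A < B < D < E < F < G < J on the vertex set. Then K (dimension 2) consists of the simplices:

  0-simplices (7): A, B, D, E, F, G, J
  1-simplices (21): AB, AD, AE, AF, AG, AJ, BD, BE, BF, BG, BJ, DE, DF, DG, DJ, EF, EG, EJ, FG, FJ, GJ
  2-simplices (14): ABF, ABG, ADE, ADF, AEJ, AGJ, BDG, BDJ, BEF, BEJ, DEG, DFJ, EFG, FGJ

so the chain groups are C_0 ≅ Z^7, C_1 ≅ Z^21, C_2 ≅ Z^14.

∂_1: C_1 → C_0 maps an edge to its endpoints' difference, ∂[p,q] = q − p.
This gives a 7×21 integer matrix of rank 6; reducing to Smith normal form yields diagonal entries (1,1,1,1,1,1).

The boundary map ∂_2: C_2 → C_1 sends each 2-simplex [p,q,r] to [q,r] − [p,r] + [p,q]. For instance
  ∂ABF = BF − AF + AB,
  ∂DFJ = FJ − DJ + DF.
As a 21×14 matrix over Z this has rank 13, with invariant factors (1,1,1,1,1,1,1,1,1,1,1,1,1).

From H_k ≅ ker(∂_k) / im(∂_{k+1}) we obtain:

  H_0: rank C_0 − rank ∂_1 = 7 − 6 = 1, and the invariant factors of ∂_1 are all 1, so H_0 = Z.
  H_1: rank ker ∂_1 − rank ∂_2 = (21 − 6) − 13 = 2, and the invariant factors of ∂_2 are all 1, so H_1 = Z^2.
  H_2: rank ker ∂_2 − rank ∂_3 = (14 − 13) − 0 = 1, and there is no ∂_3, so H_2 = Z.

(K is a triangulation of the torus T^2.)

Hence the Betti numbers are b_0 = 1, b_1 = 2, b_2 = 1.

b_0 = 1, b_1 = 2, b_2 = 1.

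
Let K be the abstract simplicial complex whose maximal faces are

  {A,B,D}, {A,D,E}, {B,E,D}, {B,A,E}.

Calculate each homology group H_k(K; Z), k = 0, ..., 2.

Take the total order A < B < D < E on the vertex set. Then K (dimension 2) consists of the simplices:

  0-simplices (4): A, B, D, E
  1-simplices (6): AB, AD, AE, BD, BE, DE
  2-simplices (4): ABD, ABE, ADE, BDE

giving chain groups C_0 ≅ Z^4, C_1 ≅ Z^6, C_2 ≅ Z^4.

Boundary ∂_1: C_1 → C_0 sends each edge [p,q] (with p < q) to q − p. For instance
  ∂AD = D − A.
The 4×6 boundary matrix has rank 3 and Smith normal form diag(1,1,1).

The boundary map ∂_2: C_2 → C_1 acts by ∂[p,q,r] = [q,r] − [p,r] + [p,q]. For instance
  ∂ABE = BE − AE + AB,
  ∂ABD = BD − AD + AB.
This gives a 6×4 integer matrix of rank 3; reducing to Smith normal form yields diagonal entries (1,1,1).

Computing H_k = (kernel of ∂_k) / (image of ∂_{k+1}):

  H_0: rank C_0 − rank ∂_1 = 4 − 3 = 1, and the invariant factors of ∂_1 are all 1, so H_0 = Z.
  H_1: rank ker ∂_1 − rank ∂_2 = (6 − 3) − 3 = 0, and the invariant factors of ∂_2 are all 1, so H_1 = 0.
  H_2: rank ker ∂_2 − rank ∂_3 = (4 − 3) − 0 = 1, and there is no ∂_3, so H_2 = Z.

As a check, the Euler characteristic is 4 − 6 + 4 = 2, which agrees with 1 − 0 + 1 = 2.

H_0 = Z,  H_1 = 0,  H_2 = Z.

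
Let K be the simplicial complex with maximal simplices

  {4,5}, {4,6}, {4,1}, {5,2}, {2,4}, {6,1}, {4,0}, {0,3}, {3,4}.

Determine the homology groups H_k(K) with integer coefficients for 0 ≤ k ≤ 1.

Take the total order 0 < 1 < 2 < 3 < 4 < 5 < 6 on the vertex set. Then K (dimension 1) consists of the simplices:

  0-simplices (7): [0], [1], [2], [3], [4], [5], [6]
  1-simplices (9): [0,3], [0,4], [1,4], [1,6], [2,4], [2,5], [3,4], [4,5], [4,6]

giving chain groups C_0 ≅ Z^7, C_1 ≅ Z^9.

∂_1: C_1 → C_0 maps an edge to its endpoints' difference, ∂[p,q] = q − p.
This gives a 7×9 integer matrix of rank 6; reducing to Smith normal form yields diagonal entries (1,1,1,1,1,1).

Reading off H_k = ker ∂_k / im ∂_{k+1}:

  H_0: rank C_0 − rank ∂_1 = 7 − 6 = 1, and the invariant factors of ∂_1 are all 1, so H_0 = Z.
  H_1: rank ker ∂_1 − rank ∂_2 = (9 − 6) − 0 = 3, and there is no ∂_2, so H_1 = Z^3.

(K is a triangulation of a wedge of 3 circles.)

H_0 = Z,  H_1 = Z^3.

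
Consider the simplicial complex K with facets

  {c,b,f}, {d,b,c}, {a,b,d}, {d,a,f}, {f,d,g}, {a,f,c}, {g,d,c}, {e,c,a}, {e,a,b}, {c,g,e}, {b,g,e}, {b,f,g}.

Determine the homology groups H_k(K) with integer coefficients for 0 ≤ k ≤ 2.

H_0 ≅ Z,  H_1 ≅ Z/2,  H_2 = 0.

Take the total order a < b < c < d < e < f < g on the vertex set. Then K (dimension 2) consists of the simplices:

  0-simplices (7): a, b, c, d, e, f, g
  1-simplices (18): ab, ac, ad, ae, af, bc, bd, be, bf, bg, cd, ce, cf, cg, df, dg, eg, fg
  2-simplices (12): abd, abe, ace, acf, adf, bcd, bcf, beg, bfg, cdg, ceg, dfg

so the chain groups are C_0 ≅ Z^7, C_1 ≅ Z^18, C_2 ≅ Z^12.

Boundary ∂_1: C_1 → C_0 is given by ∂[p,q] = [q] − [p].
The resulting 7×18 matrix has rank 6, and its Smith normal form has invariant factors (1,1,1,1,1,1).

∂_2: C_2 → C_1 acts by ∂[p,q,r] = [q,r] − [p,r] + [p,q]. For instance
  ∂ace = ce − ae + ac,
  ∂dfg = fg − dg + df.
This gives a 18×12 integer matrix of rank 12; reducing to Smith normal form yields diagonal entries (1,1,1,1,1,1,1,1,1,1,1,2).

Reading off H_k = ker ∂_k / im ∂_{k+1}:

  H_0: rank C_0 − rank ∂_1 = 7 − 6 = 1, and the invariant factors of ∂_1 are all 1, so H_0 ≅ Z.
  H_1: rank ker ∂_1 − rank ∂_2 = (18 − 6) − 12 = 0, and ∂_2 has invariant factor 2 > 1, so H_1 ≅ Z/2.
  H_2: rank ker ∂_2 − rank ∂_3 = (12 − 12) − 0 = 0, and there is no ∂_3, so H_2 ≅ 0.

(K is a triangulation of the real projective plane RP^2.)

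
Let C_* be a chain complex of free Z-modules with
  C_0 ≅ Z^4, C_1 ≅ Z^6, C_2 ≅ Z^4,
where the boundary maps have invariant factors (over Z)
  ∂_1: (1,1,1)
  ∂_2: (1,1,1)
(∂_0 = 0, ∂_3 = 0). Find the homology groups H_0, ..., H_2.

H_0 ≅ Z,  H_1 = 0,  H_2 ≅ Z.

H_0: b_0 = 4 − 0 − 3 = 1; torsion from ∂_1 factors > 1: none. So H_0 ≅ Z.
H_1: b_1 = 6 − 3 − 3 = 0; torsion from ∂_2 factors > 1: none. So H_1 ≅ 0.
H_2: b_2 = 4 − 3 − 0 = 1; torsion from ∂_3 factors > 1: none. So H_2 ≅ Z.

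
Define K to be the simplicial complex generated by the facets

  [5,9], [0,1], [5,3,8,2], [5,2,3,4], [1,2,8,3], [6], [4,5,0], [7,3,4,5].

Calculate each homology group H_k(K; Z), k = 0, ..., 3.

We work with the vertex ordering 0 < 1 < 2 < 3 < 4 < 5 < 6 < 7 < 8 < 9. The simplices of K, each written with vertices in increasing order, are:

  0-simplices (10): [0], [1], [2], [3], [4], [5], [6], [7], [8], [9]
  1-simplices (19): [0,1], [0,4], [0,5], [1,2], [1,3], [1,8], [2,3], [2,4], [2,5], [2,8], [3,4], [3,5], [3,7], [3,8], [4,5], [4,7], [5,7], [5,8], [5,9]
  2-simplices (14): [0,4,5], [1,2,3], [1,2,8], [1,3,8], [2,3,4], [2,3,5], [2,3,8], [2,4,5], [2,5,8], [3,4,5], [3,4,7], [3,5,7], [3,5,8], [4,5,7]
  3-simplices (4): [1,2,3,8], [2,3,4,5], [2,3,5,8], [3,4,5,7]

giving chain groups C_0 ≅ Z^10, C_1 ≅ Z^19, C_2 ≅ Z^14, C_3 ≅ Z^4.

∂_1: C_1 → C_0 maps an edge to its endpoints' difference, ∂[p,q] = q − p. For instance
  ∂[5,9] = [9] − [5].
As a 10×19 matrix over Z this has rank 8, with invariant factors (1,1,1,1,1,1,1,1).

∂_2: C_2 → C_1 acts by ∂[p,q,r] = [q,r] − [p,r] + [p,q]. For instance
  ∂[3,5,8] = [5,8] − [3,8] + [3,5],
  ∂[2,3,4] = [3,4] − [2,4] + [2,3].
As a 19×14 matrix over Z this has rank 10, with invariant factors (1,1,1,1,1,1,1,1,1,1).

Boundary ∂_3: C_3 → C_2 sends each 3-simplex σ to the alternating sum Σ_i (−1)^i (σ with its i-th vertex removed). For instance
  ∂[3,4,5,7] = [4,5,7] − [3,5,7] + [3,4,7] − [3,4,5],
  ∂[2,3,4,5] = [3,4,5] − [2,4,5] + [2,3,5] − [2,3,4].
This gives a 14×4 integer matrix of rank 4; reducing to Smith normal form yields diagonal entries (1,1,1,1).

From H_k ≅ ker(∂_k) / im(∂_{k+1}) we obtain:

  H_0: rank C_0 − rank ∂_1 = 10 − 8 = 2, and the invariant factors of ∂_1 are all 1, so H_0 ≅ Z^2.
  H_1: rank ker ∂_1 − rank ∂_2 = (19 − 8) − 10 = 1, and the invariant factors of ∂_2 are all 1, so H_1 ≅ Z.
  H_2: rank ker ∂_2 − rank ∂_3 = (14 − 10) − 4 = 0, and the invariant factors of ∂_3 are all 1, so H_2 ≅ 0.
  H_3: rank ker ∂_3 − rank ∂_4 = (4 − 4) − 0 = 0, and there is no ∂_4, so H_3 ≅ 0.

H_0 = Z^2,  H_1 = Z,  H_2 = 0,  H_3 = 0.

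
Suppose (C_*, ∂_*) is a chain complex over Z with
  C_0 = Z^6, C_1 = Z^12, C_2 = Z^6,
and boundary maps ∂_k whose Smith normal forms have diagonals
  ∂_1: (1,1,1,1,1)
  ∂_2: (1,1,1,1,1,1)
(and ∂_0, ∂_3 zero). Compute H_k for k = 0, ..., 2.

H_0: b_0 = 6 − 0 − 5 = 1; torsion from ∂_1 factors > 1: none. So H_0 = Z.
H_1: b_1 = 12 − 5 − 6 = 1; torsion from ∂_2 factors > 1: none. So H_1 = Z.
H_2: b_2 = 6 − 6 − 0 = 0; torsion from ∂_3 factors > 1: none. So H_2 = 0.

H_0 = Z,  H_1 = Z,  H_2 = 0.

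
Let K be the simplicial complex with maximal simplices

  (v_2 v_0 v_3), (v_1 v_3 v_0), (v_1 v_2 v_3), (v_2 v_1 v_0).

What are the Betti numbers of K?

Order the vertices as v_0 < v_1 < v_2 < v_3. Listing each simplex with vertices in this order, K has dimension 2 with simplices:

  0-simplices (4): [v_0], [v_1], [v_2], [v_3]
  1-simplices (6): [v_0,v_1], [v_0,v_2], [v_0,v_3], [v_1,v_2], [v_1,v_3], [v_2,v_3]
  2-simplices (4): [v_0,v_1,v_2], [v_0,v_1,v_3], [v_0,v_2,v_3], [v_1,v_2,v_3]

Hence C_0 ≅ Z^4, C_1 ≅ Z^6, C_2 ≅ Z^4.

The boundary map ∂_1: C_1 → C_0 sends each edge [p,q] (with p < q) to q − p. For instance
  ∂[v_1,v_3] = [v_3] − [v_1].
The 4×6 boundary matrix has rank 3 and Smith normal form diag(1,1,1).

The boundary map ∂_2: C_2 → C_1 acts by ∂[p,q,r] = [q,r] − [p,r] + [p,q]. For instance
  ∂[v_0,v_2,v_3] = [v_2,v_3] − [v_0,v_3] + [v_0,v_2],
  ∂[v_1,v_2,v_3] = [v_2,v_3] − [v_1,v_3] + [v_1,v_2].
The resulting 6×4 matrix has rank 3, and its Smith normal form has invariant factors (1,1,1).

Reading off H_k = ker ∂_k / im ∂_{k+1}:

  H_0: rank C_0 − rank ∂_1 = 4 − 3 = 1, and the invariant factors of ∂_1 are all 1, so H_0 = Z.
  H_1: rank ker ∂_1 − rank ∂_2 = (6 − 3) − 3 = 0, and the invariant factors of ∂_2 are all 1, so H_1 = 0.
  H_2: rank ker ∂_2 − rank ∂_3 = (4 − 3) − 0 = 1, and there is no ∂_3, so H_2 = Z.

(K is a triangulation of the 2-sphere S^2.)

Hence the Betti numbers are b_0 = 1, b_1 = 0, b_2 = 1.

b_0 = 1, b_1 = 0, b_2 = 1.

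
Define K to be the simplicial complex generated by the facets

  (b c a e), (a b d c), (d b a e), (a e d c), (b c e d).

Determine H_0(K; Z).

Take the total order a < b < c < d < e on the vertex set. Then K (dimension 3) consists of the simplices:

  0-simplices (5): a, b, c, d, e
  1-simplices (10): ab, ac, ad, ae, bc, bd, be, cd, ce, de
  2-simplices (10): abc, abd, abe, acd, ace, ade, bcd, bce, bde, cde
  3-simplices (5): abcd, abce, abde, acde, bcde

giving chain groups C_0 ≅ Z^5, C_1 ≅ Z^10, C_2 ≅ Z^10, C_3 ≅ Z^5.

∂_1: C_1 → C_0 is given by ∂[p,q] = [q] − [p]. For instance
  ∂ae = e − a.
The 5×10 boundary matrix has rank 4 and Smith normal form diag(1,1,1,1).

Boundary ∂_2: C_2 → C_1 acts by ∂[p,q,r] = [q,r] − [p,r] + [p,q]. For instance
  ∂bce = ce − be + bc,
  ∂abe = be − ae + ab.
The resulting 10×10 matrix has rank 6, and its Smith normal form has invariant factors (1,1,1,1,1,1).

Boundary ∂_3: C_3 → C_2 sends each 3-simplex σ to the alternating sum Σ_i (−1)^i (σ with its i-th vertex removed). For instance
  ∂bcde = cde − bde + bce − bcd,
  ∂abcd = bcd − acd + abd − abc.
The resulting 10×5 matrix has rank 4, and its Smith normal form has invariant factors (1,1,1,1).

Reading off H_k = ker ∂_k / im ∂_{k+1}:

  H_0: rank C_0 − rank ∂_1 = 5 − 4 = 1, and the invariant factors of ∂_1 are all 1, so H_0 ≅ Z.

(K is a triangulation of the 3-sphere S^3.)

H_0 = Z.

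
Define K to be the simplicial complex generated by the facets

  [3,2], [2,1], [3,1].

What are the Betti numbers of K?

Fix the vertex order 1 < 2 < 3 and write every simplex with vertices in increasing order. Then dim K = 1 and the simplices of K are:

  0-simplices (3): [1], [2], [3]
  1-simplices (3): [1,2], [1,3], [2,3]

Hence C_0 ≅ Z^3, C_1 ≅ Z^3.

Boundary ∂_1: C_1 → C_0 sends each edge [p,q] (with p < q) to q − p. For instance
  ∂[1,2] = [2] − [1].
As a 3×3 matrix over Z this has rank 2, with invariant factors (1,1).

Now H_k = ker ∂_k / im ∂_{k+1}, so:

  H_0: rank C_0 − rank ∂_1 = 3 − 2 = 1, and the invariant factors of ∂_1 are all 1, so H_0 ≅ Z.
  H_1: rank ker ∂_1 − rank ∂_2 = (3 − 2) − 0 = 1, and there is no ∂_2, so H_1 ≅ Z.

As a check, the Euler characteristic is 3 − 3 = 0, which agrees with 1 − 1 = 0.

Hence the Betti numbers are b_0 = 1, b_1 = 1.

b_0 = 1, b_1 = 1.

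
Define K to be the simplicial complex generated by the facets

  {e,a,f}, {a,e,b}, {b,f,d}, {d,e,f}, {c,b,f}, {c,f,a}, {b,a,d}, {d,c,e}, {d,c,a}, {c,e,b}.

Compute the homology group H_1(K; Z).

H_1 ≅ Z/2.

Order the vertices as a < b < c < d < e < f. Listing each simplex with vertices in this order, K has dimension 2 with simplices:

  0-simplices (6): a, b, c, d, e, f
  1-simplices (15): ab, ac, ad, ae, af, bc, bd, be, bf, cd, ce, cf, de, df, ef
  2-simplices (10): abd, abe, acd, acf, aef, bce, bcf, bdf, cde, def

giving chain groups C_0 ≅ Z^6, C_1 ≅ Z^15, C_2 ≅ Z^10.

The boundary map ∂_1: C_1 → C_0 maps an edge to its endpoints' difference, ∂[p,q] = q − p. For instance
  ∂af = f − a.
The resulting 6×15 matrix has rank 5, and its Smith normal form has invariant factors (1,1,1,1,1).

The boundary map ∂_2: C_2 → C_1 acts by ∂[p,q,r] = [q,r] − [p,r] + [p,q]. For instance
  ∂abe = be − ae + ab,
  ∂bce = ce − be + bc.
As a 15×10 matrix over Z this has rank 10, with invariant factors (1,1,1,1,1,1,1,1,1,2).

Reading off H_k = ker ∂_k / im ∂_{k+1}:

  H_1: rank ker ∂_1 − rank ∂_2 = (15 − 5) − 10 = 0, and ∂_2 has invariant factor 2 > 1, so H_1 ≅ Z/2.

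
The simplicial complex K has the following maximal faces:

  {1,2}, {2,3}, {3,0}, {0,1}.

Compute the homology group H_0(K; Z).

H_0 ≅ Z.

Fix the vertex order 0 < 1 < 2 < 3 and write every simplex with vertices in increasing order. Then dim K = 1 and the simplices of K are:

  0-simplices (4): [0], [1], [2], [3]
  1-simplices (4): [0,1], [0,3], [1,2], [2,3]

giving chain groups C_0 ≅ Z^4, C_1 ≅ Z^4.

The boundary map ∂_1: C_1 → C_0 sends each edge [p,q] (with p < q) to q − p.
As a 4×4 matrix over Z this has rank 3, with invariant factors (1,1,1).

Reading off H_k = ker ∂_k / im ∂_{k+1}:

  H_0: rank C_0 − rank ∂_1 = 4 − 3 = 1, and the invariant factors of ∂_1 are all 1, so H_0 ≅ Z.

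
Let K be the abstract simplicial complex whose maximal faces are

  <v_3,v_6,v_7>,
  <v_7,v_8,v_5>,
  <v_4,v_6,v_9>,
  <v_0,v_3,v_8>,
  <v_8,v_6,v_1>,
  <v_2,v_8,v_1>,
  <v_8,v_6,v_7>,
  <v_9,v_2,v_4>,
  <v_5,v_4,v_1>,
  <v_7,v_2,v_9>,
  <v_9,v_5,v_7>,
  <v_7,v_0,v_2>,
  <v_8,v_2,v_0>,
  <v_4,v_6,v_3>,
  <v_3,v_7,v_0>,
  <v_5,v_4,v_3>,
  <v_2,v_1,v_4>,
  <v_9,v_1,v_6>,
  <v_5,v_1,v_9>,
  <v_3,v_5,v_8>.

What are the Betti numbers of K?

K has 10 vertices, 30 edges, 20 triangles.
rank ∂_0 = 0, rank ∂_1 = 9 ⇒ b_0 = 10 − 0 − 9 = 1; all invariant factors of ∂_1 are 1 so no torsion. So H_0 ≅ Z.
rank ∂_1 = 9, rank ∂_2 = 20 ⇒ b_1 = 30 − 9 − 20 = 1; ∂_2 has invariant factor(s) [2] giving torsion. So H_1 ≅ Z ⊕ Z/2.
rank ∂_2 = 20, rank ∂_3 = 0 ⇒ b_2 = 20 − 20 − 0 = 0. So H_2 ≅ 0.

b_0 = 1, b_1 = 1, b_2 = 0.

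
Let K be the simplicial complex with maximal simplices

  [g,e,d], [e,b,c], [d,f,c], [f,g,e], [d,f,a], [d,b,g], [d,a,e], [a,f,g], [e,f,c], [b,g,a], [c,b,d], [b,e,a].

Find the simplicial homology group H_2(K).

Take the total order a < b < c < d < e < f < g on the vertex set. Then K (dimension 2) consists of the simplices:

  0-simplices (7): a, b, c, d, e, f, g
  1-simplices (18): ab, ad, ae, af, ag, bc, bd, be, bg, cd, ce, cf, de, df, dg, ef, eg, fg
  2-simplices (12): abe, abg, ade, adf, afg, bcd, bce, bdg, cdf, cef, deg, efg

giving chain groups C_0 ≅ Z^7, C_1 ≅ Z^18, C_2 ≅ Z^12.

The boundary map ∂_1: C_1 → C_0 sends each edge [p,q] (with p < q) to q − p. For instance
  ∂fg = g − f.
The resulting 7×18 matrix has rank 6, and its Smith normal form has invariant factors (1,1,1,1,1,1).

The boundary map ∂_2: C_2 → C_1 maps a triangle to the signed sum of its edges. For instance
  ∂bce = ce − be + bc,
  ∂ade = de − ae + ad.
As a 18×12 matrix over Z this has rank 12, with invariant factors (1,1,1,1,1,1,1,1,1,1,1,2).

Now H_k = ker ∂_k / im ∂_{k+1}, so:

  H_2: rank ker ∂_2 − rank ∂_3 = (12 − 12) − 0 = 0, and there is no ∂_3, so H_2 = 0.

H_2 = 0.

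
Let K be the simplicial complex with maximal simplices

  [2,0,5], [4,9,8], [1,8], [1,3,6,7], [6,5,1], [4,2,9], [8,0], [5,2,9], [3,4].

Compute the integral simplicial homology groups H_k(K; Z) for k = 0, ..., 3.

H_0 = Z,  H_1 = Z^3,  H_2 = 0,  H_3 = 0.

We work with the vertex ordering 0 < 1 < 2 < 3 < 4 < 5 < 6 < 7 < 8 < 9. The simplices of K, each written with vertices in increasing order, are:

  0-simplices (10): [0], [1], [2], [3], [4], [5], [6], [7], [8], [9]
  1-simplices (20): [0,2], [0,5], [0,8], [1,3], [1,5], [1,6], [1,7], [1,8], [2,4], [2,5], [2,9], [3,4], [3,6], [3,7], [4,8], [4,9], [5,6], [5,9], [6,7], [8,9]
  2-simplices (9): [0,2,5], [1,3,6], [1,3,7], [1,5,6], [1,6,7], [2,4,9], [2,5,9], [3,6,7], [4,8,9]
  3-simplices (1): [1,3,6,7]

Hence C_0 ≅ Z^10, C_1 ≅ Z^20, C_2 ≅ Z^9, C_3 ≅ Z^1.

∂_1: C_1 → C_0 sends each edge [p,q] (with p < q) to q − p. For instance
  ∂[6,7] = [7] − [6].
As a 10×20 matrix over Z this has rank 9, with invariant factors (1,1,1,1,1,1,1,1,1).

∂_2: C_2 → C_1 maps a triangle to the signed sum of its edges. For instance
  ∂[1,3,7] = [3,7] − [1,7] + [1,3],
  ∂[1,6,7] = [6,7] − [1,7] + [1,6].
The 20×9 boundary matrix has rank 8 and Smith normal form diag(1,1,1,1,1,1,1,1).

Boundary ∂_3: C_3 → C_2 sends each 3-simplex σ to the alternating sum Σ_i (−1)^i (σ with its i-th vertex removed). For instance
  ∂[1,3,6,7] = [3,6,7] − [1,6,7] + [1,3,7] − [1,3,6].
The 9×1 boundary matrix has rank 1 and Smith normal form diag(1).

Reading off H_k = ker ∂_k / im ∂_{k+1}:

  H_0: rank C_0 − rank ∂_1 = 10 − 9 = 1, and the invariant factors of ∂_1 are all 1, so H_0 ≅ Z.
  H_1: rank ker ∂_1 − rank ∂_2 = (20 − 9) − 8 = 3, and the invariant factors of ∂_2 are all 1, so H_1 ≅ Z^3.
  H_2: rank ker ∂_2 − rank ∂_3 = (9 − 8) − 1 = 0, and the invariant factors of ∂_3 are all 1, so H_2 ≅ 0.
  H_3: rank ker ∂_3 − rank ∂_4 = (1 − 1) − 0 = 0, and there is no ∂_4, so H_3 ≅ 0.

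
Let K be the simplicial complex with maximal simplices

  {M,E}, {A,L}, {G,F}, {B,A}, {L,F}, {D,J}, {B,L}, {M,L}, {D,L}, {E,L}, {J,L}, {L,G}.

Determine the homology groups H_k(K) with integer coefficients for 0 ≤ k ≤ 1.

H_0 = Z,  H_1 = Z^4.

Fix the vertex order A < B < D < E < F < G < J < L < M and write every simplex with vertices in increasing order. Then dim K = 1 and the simplices of K are:

  0-simplices (9): A, B, D, E, F, G, J, L, M
  1-simplices (12): AB, AL, BL, DJ, DL, EL, EM, FG, FL, GL, JL, LM

Hence C_0 ≅ Z^9, C_1 ≅ Z^12.

Boundary ∂_1: C_1 → C_0 is given by ∂[p,q] = [q] − [p].
This gives a 9×12 integer matrix of rank 8; reducing to Smith normal form yields diagonal entries (1,1,1,1,1,1,1,1).

Computing H_k = (kernel of ∂_k) / (image of ∂_{k+1}):

  H_0: rank C_0 − rank ∂_1 = 9 − 8 = 1, and the invariant factors of ∂_1 are all 1, so H_0 = Z.
  H_1: rank ker ∂_1 − rank ∂_2 = (12 − 8) − 0 = 4, and there is no ∂_2, so H_1 = Z^4.

As a check, the Euler characteristic is 9 − 12 = -3, which agrees with 1 − 4 = -3.
(K is a triangulation of a wedge of 4 circles.)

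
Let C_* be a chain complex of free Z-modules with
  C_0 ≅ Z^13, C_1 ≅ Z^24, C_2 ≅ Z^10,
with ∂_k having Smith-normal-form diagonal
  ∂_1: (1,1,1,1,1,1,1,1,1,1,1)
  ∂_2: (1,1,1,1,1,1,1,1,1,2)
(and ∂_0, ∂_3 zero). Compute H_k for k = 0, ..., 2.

H_0 = Z^2,  H_1 = Z^3 ⊕ Z/2,  H_2 = 0.

H_0: b_0 = 13 − 0 − 11 = 2; torsion from ∂_1 factors > 1: none. So H_0 = Z^2.
H_1: b_1 = 24 − 11 − 10 = 3; torsion from ∂_2 factors > 1: [2]. So H_1 = Z^3 ⊕ Z/2.
H_2: b_2 = 10 − 10 − 0 = 0; torsion from ∂_3 factors > 1: none. So H_2 = 0.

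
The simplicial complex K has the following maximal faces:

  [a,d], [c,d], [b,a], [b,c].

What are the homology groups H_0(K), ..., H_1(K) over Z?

H_0 ≅ Z,  H_1 ≅ Z.

Order the vertices as a < b < c < d. Listing each simplex with vertices in this order, K has dimension 1 with simplices:

  0-simplices (4): a, b, c, d
  1-simplices (4): ab, ad, bc, cd

Hence C_0 ≅ Z^4, C_1 ≅ Z^4.

∂_1: C_1 → C_0 sends each edge [p,q] (with p < q) to q − p.
This gives a 4×4 integer matrix of rank 3; reducing to Smith normal form yields diagonal entries (1,1,1).

From H_k ≅ ker(∂_k) / im(∂_{k+1}) we obtain:

  H_0: rank C_0 − rank ∂_1 = 4 − 3 = 1, and the invariant factors of ∂_1 are all 1, so H_0 ≅ Z.
  H_1: rank ker ∂_1 − rank ∂_2 = (4 − 3) − 0 = 1, and there is no ∂_2, so H_1 ≅ Z.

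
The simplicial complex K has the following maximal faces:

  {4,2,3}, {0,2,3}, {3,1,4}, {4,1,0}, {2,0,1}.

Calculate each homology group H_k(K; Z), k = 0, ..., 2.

H_0 = Z,  H_1 = Z,  H_2 = 0.

Take the total order 0 < 1 < 2 < 3 < 4 on the vertex set. Then K (dimension 2) consists of the simplices:

  0-simplices (5): [0], [1], [2], [3], [4]
  1-simplices (10): [0,1], [0,2], [0,3], [0,4], [1,2], [1,3], [1,4], [2,3], [2,4], [3,4]
  2-simplices (5): [0,1,2], [0,1,4], [0,2,3], [1,3,4], [2,3,4]

giving chain groups C_0 ≅ Z^5, C_1 ≅ Z^10, C_2 ≅ Z^5.

∂_1: C_1 → C_0 maps an edge to its endpoints' difference, ∂[p,q] = q − p. For instance
  ∂[1,4] = [4] − [1].
This gives a 5×10 integer matrix of rank 4; reducing to Smith normal form yields diagonal entries (1,1,1,1).

∂_2: C_2 → C_1 maps a triangle to the signed sum of its edges. For instance
  ∂[0,1,2] = [1,2] − [0,2] + [0,1],
  ∂[1,3,4] = [3,4] − [1,4] + [1,3].
As a 10×5 matrix over Z this has rank 5, with invariant factors (1,1,1,1,1).

Computing H_k = (kernel of ∂_k) / (image of ∂_{k+1}):

  H_0: rank C_0 − rank ∂_1 = 5 − 4 = 1, and the invariant factors of ∂_1 are all 1, so H_0 = Z.
  H_1: rank ker ∂_1 − rank ∂_2 = (10 − 4) − 5 = 1, and the invariant factors of ∂_2 are all 1, so H_1 = Z.
  H_2: rank ker ∂_2 − rank ∂_3 = (5 − 5) − 0 = 0, and there is no ∂_3, so H_2 = 0.

As a check, the Euler characteristic is 5 − 10 + 5 = 0, which agrees with 1 − 1 + 0 = 0.
(K is a triangulation of the Möbius band.)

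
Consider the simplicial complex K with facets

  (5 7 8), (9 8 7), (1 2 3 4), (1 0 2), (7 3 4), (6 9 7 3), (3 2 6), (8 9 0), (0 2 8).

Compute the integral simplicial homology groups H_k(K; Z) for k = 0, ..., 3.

Take the total order 0 < 1 < 2 < 3 < 4 < 5 < 6 < 7 < 8 < 9 on the vertex set. Then K (dimension 3) consists of the simplices:

  0-simplices (10): [0], [1], [2], [3], [4], [5], [6], [7], [8], [9]
  1-simplices (23): [0,1], [0,2], [0,8], [0,9], [1,2], [1,3], [1,4], [2,3], [2,4], [2,6], [2,8], [3,4], [3,6], [3,7], [3,9], [4,7], [5,7], [5,8], [6,7], [6,9], [7,8], [7,9], [8,9]
  2-simplices (15): [0,1,2], [0,2,8], [0,8,9], [1,2,3], [1,2,4], [1,3,4], [2,3,4], [2,3,6], [3,4,7], [3,6,7], [3,6,9], [3,7,9], [5,7,8], [6,7,9], [7,8,9]
  3-simplices (2): [1,2,3,4], [3,6,7,9]

giving chain groups C_0 ≅ Z^10, C_1 ≅ Z^23, C_2 ≅ Z^15, C_3 ≅ Z^2.

Boundary ∂_1: C_1 → C_0 sends each edge [p,q] (with p < q) to q − p.
The 10×23 boundary matrix has rank 9 and Smith normal form diag(1,1,1,1,1,1,1,1,1).

The boundary map ∂_2: C_2 → C_1 sends each 2-simplex [p,q,r] to [q,r] − [p,r] + [p,q]. For instance
  ∂[3,6,7] = [6,7] − [3,7] + [3,6],
  ∂[0,2,8] = [2,8] − [0,8] + [0,2].
The 23×15 boundary matrix has rank 13 and Smith normal form diag(1,1,1,1,1,1,1,1,1,1,1,1,1).

The boundary map ∂_3: C_3 → C_2 sends each 3-simplex σ to the alternating sum Σ_i (−1)^i (σ with its i-th vertex removed). For instance
  ∂[1,2,3,4] = [2,3,4] − [1,3,4] + [1,2,4] − [1,2,3],
  ∂[3,6,7,9] = [6,7,9] − [3,7,9] + [3,6,9] − [3,6,7].
The resulting 15×2 matrix has rank 2, and its Smith normal form has invariant factors (1,1).

Now H_k = ker ∂_k / im ∂_{k+1}, so:

  H_0: rank C_0 − rank ∂_1 = 10 − 9 = 1, and the invariant factors of ∂_1 are all 1, so H_0 = Z.
  H_1: rank ker ∂_1 − rank ∂_2 = (23 − 9) − 13 = 1, and the invariant factors of ∂_2 are all 1, so H_1 = Z.
  H_2: rank ker ∂_2 − rank ∂_3 = (15 − 13) − 2 = 0, and the invariant factors of ∂_3 are all 1, so H_2 = 0.
  H_3: rank ker ∂_3 − rank ∂_4 = (2 − 2) − 0 = 0, and there is no ∂_4, so H_3 = 0.

H_0 ≅ Z,  H_1 ≅ Z,  H_2 = 0,  H_3 = 0.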